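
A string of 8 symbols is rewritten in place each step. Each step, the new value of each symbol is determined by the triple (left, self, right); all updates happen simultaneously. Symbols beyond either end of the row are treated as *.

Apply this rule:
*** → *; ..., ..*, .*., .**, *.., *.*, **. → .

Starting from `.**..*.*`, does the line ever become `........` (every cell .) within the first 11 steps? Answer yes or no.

yes

........
all cells are . at step 1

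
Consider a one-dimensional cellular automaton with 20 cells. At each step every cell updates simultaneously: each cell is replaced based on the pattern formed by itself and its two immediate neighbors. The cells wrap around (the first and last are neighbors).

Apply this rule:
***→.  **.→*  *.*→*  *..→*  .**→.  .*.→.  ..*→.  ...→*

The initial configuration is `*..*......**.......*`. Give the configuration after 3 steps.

..*****..*******..**

**..*****..*******..
.**.....**.......**.
..*****..*******..**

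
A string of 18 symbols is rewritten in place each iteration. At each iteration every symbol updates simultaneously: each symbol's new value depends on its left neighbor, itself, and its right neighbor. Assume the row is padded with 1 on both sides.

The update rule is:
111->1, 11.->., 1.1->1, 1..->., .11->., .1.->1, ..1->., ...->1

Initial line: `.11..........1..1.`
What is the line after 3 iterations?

iteration 1: 1...11111111.1..11
iteration 2: ..1..111111.11...1
iteration 3: ..1...1111.1...1..

..1...1111.1...1..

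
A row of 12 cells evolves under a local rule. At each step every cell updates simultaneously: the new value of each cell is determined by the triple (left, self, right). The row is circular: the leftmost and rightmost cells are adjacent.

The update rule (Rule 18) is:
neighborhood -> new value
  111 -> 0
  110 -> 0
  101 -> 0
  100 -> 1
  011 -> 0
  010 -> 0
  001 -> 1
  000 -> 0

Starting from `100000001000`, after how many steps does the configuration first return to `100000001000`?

step 1: 010000010101
step 2: 001000100000
step 3: 010101010000
step 4: 100000001000

4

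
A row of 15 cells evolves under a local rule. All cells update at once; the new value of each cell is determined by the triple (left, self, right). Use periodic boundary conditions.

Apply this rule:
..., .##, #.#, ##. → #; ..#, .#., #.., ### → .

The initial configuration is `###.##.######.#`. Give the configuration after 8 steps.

###.#.####..##.

..######....###
..#....#.##.#.#
....##..####.#.
###.##..#..##..
#.####.....##..
.##..#.###.##..
.##...##.####.#
###.#.####..##.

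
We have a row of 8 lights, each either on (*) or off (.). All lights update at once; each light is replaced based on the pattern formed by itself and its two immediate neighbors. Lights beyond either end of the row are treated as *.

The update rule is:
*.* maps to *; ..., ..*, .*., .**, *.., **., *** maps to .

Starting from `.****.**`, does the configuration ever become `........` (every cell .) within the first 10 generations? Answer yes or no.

yes

*....*..
........
all cells are . at generation 2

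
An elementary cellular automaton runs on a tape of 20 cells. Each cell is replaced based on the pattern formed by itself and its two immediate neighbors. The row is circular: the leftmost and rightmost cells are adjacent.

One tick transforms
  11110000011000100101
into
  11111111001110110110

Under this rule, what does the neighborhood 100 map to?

1

At position 4 the neighborhood is 100; the next row has 1 there.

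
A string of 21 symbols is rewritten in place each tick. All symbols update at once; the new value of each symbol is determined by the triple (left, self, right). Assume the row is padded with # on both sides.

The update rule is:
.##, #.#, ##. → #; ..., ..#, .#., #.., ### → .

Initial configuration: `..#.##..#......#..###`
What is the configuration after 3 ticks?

....#................

...###............#..
...#.#...............
....#................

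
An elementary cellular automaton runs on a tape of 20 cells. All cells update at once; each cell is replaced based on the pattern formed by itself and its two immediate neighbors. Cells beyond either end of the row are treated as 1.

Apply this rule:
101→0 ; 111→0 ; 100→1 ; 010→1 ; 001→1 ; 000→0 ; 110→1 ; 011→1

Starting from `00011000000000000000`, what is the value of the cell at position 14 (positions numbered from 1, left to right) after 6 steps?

10111100000000000001
10100110000000000011
10111111000000000110
10100001100000001110
10110011110000011010
10111110011000111010
position 14 holds 0

0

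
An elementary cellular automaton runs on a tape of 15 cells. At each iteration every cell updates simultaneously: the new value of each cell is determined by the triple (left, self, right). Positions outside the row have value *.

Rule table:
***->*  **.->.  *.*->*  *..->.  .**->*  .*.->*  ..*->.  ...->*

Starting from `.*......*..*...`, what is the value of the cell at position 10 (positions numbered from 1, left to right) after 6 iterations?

*

iteration 1: **.****.*..*.*.
iteration 2: *.****.**..****
iteration 3: .****.**...****
iteration 4: ****.**..*.****
iteration 5: ***.**...******
iteration 6: **.**..*.******
position 10 holds *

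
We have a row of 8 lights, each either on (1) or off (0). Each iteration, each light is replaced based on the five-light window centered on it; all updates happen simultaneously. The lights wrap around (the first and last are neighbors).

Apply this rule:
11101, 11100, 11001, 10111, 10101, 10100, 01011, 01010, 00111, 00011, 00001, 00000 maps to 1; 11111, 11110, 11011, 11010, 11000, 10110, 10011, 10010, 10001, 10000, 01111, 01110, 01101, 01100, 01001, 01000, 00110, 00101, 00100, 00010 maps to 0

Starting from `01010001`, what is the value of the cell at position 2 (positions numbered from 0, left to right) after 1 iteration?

1

11110000
position 2 holds 1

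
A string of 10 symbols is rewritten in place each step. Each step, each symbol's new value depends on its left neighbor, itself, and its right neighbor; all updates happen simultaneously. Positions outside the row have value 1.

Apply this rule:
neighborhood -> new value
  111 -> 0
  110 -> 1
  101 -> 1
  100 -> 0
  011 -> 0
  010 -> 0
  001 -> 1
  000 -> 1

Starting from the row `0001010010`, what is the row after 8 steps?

1011011010

0110100101
1011001010
1101010101
0110101010
1011010101
1101101010
0110110101
1011011010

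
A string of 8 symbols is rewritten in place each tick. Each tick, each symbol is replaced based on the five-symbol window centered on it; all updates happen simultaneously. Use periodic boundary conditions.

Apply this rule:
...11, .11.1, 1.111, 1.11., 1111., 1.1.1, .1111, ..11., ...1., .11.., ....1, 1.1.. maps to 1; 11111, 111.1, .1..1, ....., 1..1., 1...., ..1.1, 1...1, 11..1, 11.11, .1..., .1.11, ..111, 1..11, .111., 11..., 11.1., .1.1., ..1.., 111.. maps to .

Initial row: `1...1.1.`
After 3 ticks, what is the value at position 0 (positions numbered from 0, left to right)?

1..1..1.
1.......
......11
position 0 holds .

.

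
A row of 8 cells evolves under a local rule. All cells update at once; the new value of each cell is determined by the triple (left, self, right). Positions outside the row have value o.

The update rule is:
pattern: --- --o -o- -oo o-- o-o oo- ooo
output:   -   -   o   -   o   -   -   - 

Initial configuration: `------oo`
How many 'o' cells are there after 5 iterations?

o-------
-o------
-oo-----
---o----
o--oo---
count of o: 3

3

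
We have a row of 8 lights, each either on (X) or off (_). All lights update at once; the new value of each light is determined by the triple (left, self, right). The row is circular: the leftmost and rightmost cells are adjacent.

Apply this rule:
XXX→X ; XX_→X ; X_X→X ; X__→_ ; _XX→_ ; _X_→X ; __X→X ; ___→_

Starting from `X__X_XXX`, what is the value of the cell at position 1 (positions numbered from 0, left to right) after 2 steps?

X_XXX_XX
XX_XXX_X
position 1 holds X

X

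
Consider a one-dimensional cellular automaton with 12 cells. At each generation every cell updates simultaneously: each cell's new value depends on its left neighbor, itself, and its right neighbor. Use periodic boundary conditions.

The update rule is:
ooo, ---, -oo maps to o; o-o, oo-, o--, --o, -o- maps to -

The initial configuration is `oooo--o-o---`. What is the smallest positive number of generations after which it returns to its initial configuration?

9

ooo-------o-
oo--ooooo---
o---oooo--o-
--o-ooo-----
o---oo--oooo
--o-o---oooo
------o-ooo-
ooooo---oo--
oooo--o-o---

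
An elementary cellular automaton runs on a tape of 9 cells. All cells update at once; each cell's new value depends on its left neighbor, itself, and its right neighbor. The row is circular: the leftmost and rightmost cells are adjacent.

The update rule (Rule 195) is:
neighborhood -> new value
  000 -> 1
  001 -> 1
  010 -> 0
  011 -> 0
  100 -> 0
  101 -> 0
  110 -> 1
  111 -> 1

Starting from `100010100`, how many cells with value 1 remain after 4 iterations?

5

iteration 1: 001100001
iteration 2: 010101110
iteration 3: 100000110
iteration 4: 001111010
count of 1: 5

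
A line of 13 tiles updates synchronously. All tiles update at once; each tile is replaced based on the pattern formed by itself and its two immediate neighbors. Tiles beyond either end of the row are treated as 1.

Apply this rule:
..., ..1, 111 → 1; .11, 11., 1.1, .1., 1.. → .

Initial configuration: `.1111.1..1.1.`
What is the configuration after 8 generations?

..11....1....
.1...111..111
...11.1..1.11
.11.....1...1
....1111..11.
.111.11..1...
..1.....1..11
.1..1111..1.1

.1..1111..1.1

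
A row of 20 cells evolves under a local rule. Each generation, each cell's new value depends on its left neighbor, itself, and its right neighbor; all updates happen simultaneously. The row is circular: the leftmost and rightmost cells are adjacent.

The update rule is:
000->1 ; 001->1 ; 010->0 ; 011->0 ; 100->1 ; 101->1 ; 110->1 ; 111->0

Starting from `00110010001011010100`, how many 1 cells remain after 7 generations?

14

11011101110101101011
01100110011010110100
10111011101101011011
11001100110110101100
01110111011011010111
10011001101101101001
11101110110110110110
count of 1: 14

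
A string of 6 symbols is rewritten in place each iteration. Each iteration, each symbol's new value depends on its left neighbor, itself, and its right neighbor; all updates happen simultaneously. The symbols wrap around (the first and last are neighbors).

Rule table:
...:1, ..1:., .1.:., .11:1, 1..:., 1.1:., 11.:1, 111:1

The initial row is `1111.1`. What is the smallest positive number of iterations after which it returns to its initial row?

1111.1

1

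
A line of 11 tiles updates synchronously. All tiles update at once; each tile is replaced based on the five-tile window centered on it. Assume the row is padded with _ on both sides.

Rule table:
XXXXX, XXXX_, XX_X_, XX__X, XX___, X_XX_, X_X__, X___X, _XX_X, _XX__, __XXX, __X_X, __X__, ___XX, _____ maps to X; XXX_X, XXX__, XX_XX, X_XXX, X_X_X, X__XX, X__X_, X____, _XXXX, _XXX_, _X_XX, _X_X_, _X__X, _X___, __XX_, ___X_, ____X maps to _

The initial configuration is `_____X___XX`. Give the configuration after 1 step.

XXX__X_XX_X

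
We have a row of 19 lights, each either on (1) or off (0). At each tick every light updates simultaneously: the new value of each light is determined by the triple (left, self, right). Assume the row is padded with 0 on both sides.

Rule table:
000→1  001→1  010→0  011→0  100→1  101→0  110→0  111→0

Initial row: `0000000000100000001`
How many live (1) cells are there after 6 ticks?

1

1111111111011111110
0000000000000000001
1111111111111111110
0000000000000000001  (repeats tick 2; period 2)
tick 6: 0000000000000000001
count of 1: 1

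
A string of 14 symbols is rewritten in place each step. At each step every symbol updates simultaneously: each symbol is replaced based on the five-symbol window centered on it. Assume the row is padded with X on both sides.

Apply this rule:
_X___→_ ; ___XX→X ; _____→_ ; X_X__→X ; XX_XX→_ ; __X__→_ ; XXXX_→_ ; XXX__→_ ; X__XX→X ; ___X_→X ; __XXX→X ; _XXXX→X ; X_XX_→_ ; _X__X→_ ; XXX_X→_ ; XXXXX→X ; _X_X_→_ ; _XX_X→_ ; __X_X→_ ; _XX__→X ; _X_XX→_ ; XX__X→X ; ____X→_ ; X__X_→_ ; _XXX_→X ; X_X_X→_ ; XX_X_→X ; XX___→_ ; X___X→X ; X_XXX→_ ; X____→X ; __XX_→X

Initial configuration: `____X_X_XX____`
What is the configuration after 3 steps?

_X_X_____X_X_X
X__X_X__X_____
_X___X____X__X

_X___X____X__X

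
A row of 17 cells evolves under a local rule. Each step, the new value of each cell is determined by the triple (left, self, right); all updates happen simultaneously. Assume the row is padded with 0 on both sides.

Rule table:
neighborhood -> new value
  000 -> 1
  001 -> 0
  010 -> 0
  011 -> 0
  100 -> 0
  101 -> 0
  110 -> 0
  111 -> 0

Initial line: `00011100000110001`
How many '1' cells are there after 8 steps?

6

11000001110000100
00011100000110001  (repeats step 0; period 2)
step 8: 00011100000110001
count of 1: 6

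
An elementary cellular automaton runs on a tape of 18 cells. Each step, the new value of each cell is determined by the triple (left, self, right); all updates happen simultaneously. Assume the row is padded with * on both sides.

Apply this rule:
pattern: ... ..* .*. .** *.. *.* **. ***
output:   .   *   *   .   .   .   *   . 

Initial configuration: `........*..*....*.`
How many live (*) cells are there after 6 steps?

7

step 1: .......**.**...**.
step 2: ......*.*..*..*.*.
step 3: .....**.*.**.**.*.
step 4: ....*.*.*..*..*.*.
step 5: ...**.*.*.**.**.*.
step 6: ..*.*.*.*..*..*.*.
count of *: 7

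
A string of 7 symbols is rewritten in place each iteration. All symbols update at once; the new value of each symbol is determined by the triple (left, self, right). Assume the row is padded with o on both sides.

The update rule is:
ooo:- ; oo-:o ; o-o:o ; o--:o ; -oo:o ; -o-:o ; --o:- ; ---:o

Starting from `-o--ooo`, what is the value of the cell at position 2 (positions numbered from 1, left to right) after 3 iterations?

-

ooo-o--
--oooo-
o-o--oo
position 2 holds -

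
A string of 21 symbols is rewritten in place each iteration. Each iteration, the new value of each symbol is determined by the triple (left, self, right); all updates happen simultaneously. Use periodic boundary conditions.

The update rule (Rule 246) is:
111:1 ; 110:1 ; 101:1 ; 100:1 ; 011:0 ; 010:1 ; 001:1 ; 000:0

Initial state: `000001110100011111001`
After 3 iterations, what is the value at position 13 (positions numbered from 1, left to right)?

100010111110101111111
110111011111110111111
111011101111111011111
position 13 holds 1

1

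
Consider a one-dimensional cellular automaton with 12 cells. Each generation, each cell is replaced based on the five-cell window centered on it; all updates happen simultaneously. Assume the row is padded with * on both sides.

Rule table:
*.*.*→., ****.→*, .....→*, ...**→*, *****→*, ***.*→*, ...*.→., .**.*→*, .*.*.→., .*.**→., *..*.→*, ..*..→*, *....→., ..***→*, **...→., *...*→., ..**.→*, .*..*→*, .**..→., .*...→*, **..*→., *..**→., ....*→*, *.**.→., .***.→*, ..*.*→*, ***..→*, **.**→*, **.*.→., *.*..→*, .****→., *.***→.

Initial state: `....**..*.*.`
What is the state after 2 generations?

..***..*...*

..***..**...
..***..*...*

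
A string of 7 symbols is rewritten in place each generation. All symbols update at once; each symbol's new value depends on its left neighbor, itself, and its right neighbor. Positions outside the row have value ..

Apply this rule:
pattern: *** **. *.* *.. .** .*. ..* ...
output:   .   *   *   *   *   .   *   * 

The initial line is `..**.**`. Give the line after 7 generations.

*******
*.....*
.*****.
**...**
*******  (repeats generation 1; period 4)
generation 7: .*****.

.*****.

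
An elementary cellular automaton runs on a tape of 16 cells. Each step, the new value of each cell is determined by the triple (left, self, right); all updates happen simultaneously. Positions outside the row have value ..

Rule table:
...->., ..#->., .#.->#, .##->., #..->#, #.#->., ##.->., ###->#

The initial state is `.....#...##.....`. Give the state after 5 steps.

.........##....#

.....##....#....
.......#...##...
.......##....#..
.........#...##.
.........##....#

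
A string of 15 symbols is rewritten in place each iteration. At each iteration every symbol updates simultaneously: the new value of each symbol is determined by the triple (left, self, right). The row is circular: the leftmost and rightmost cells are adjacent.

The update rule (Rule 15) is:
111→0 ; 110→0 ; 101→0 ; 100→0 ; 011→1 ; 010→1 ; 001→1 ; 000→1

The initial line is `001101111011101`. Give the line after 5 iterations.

000101100100001

011001000010001
010011011110111
010110010000100
110100110111101
000101100100001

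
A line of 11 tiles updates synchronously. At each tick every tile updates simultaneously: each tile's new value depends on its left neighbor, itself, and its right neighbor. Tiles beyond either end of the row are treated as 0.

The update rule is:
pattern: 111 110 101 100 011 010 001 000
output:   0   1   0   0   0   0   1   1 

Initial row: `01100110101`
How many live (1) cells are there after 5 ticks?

10101010000
00000000111
11111111001
00000001010
11111110000
count of 1: 7

7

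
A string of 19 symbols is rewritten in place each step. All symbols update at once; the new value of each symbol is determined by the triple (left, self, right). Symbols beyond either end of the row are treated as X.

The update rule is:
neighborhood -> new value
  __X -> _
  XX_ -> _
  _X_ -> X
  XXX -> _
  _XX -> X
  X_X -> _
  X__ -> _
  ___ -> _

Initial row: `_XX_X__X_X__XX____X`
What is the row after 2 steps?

_X__X__X_X__X_____X

_X__X__X_X__X_____X
_X__X__X_X__X_____X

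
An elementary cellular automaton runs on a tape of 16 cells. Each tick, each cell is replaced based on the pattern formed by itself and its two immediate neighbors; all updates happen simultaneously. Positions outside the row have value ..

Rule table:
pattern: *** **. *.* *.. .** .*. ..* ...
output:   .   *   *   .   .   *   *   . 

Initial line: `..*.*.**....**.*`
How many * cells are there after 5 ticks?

.*****.*...*.***
*....***..***..*
*...*..*.*..*.**
*..**.****.***.*
*.*.**...**..***
count of *: 9

9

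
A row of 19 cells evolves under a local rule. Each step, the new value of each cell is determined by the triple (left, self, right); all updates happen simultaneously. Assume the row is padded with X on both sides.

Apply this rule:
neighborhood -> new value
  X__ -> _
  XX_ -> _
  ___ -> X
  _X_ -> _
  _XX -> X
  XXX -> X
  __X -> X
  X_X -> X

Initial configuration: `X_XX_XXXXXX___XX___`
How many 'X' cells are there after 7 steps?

15

_XX_XXXXXX__XXX__XX
XX_XXXXXX__XXX__XXX
X_XXXXXX__XXX__XXXX
_XXXXXX__XXX__XXXXX
XXXXXX__XXX__XXXXXX
XXXXX__XXX__XXXXXXX
XXXX__XXX__XXXXXXXX
count of X: 15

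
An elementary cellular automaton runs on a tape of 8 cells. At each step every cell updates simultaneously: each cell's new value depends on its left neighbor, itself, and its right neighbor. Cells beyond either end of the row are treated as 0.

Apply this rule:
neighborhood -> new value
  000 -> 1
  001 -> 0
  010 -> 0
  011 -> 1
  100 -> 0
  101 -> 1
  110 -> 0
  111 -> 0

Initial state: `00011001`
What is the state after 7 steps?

11010000
10100111
01000100
00010001
11000100
10010001
00000100

00000100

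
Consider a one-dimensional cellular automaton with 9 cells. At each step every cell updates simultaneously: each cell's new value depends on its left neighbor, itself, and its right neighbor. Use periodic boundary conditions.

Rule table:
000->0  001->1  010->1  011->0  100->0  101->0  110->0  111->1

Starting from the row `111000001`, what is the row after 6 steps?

001100000

step 1: 110000010
step 2: 000000110
step 3: 000001000
step 4: 000011000
step 5: 000100000
step 6: 001100000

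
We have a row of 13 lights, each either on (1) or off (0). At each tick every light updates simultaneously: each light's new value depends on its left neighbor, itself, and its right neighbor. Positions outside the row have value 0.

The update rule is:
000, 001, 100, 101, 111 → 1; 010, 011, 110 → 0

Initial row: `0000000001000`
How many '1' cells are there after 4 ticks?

tick 1: 1111111110111
tick 2: 0111111101010
tick 3: 1011111010101
tick 4: 0101110101010
count of 1: 7

7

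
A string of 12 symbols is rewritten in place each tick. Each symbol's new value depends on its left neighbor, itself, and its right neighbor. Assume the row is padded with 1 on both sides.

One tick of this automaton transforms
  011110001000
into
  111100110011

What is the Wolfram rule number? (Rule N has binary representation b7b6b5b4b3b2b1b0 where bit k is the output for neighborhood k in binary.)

171

position 2: 111 → 1  (bit 7 = 1)
position 4: 110 → 0  (bit 6 = 0)
position 0: 101 → 1  (bit 5 = 1)
position 5: 100 → 0  (bit 4 = 0)
position 1: 011 → 1  (bit 3 = 1)
position 8: 010 → 0  (bit 2 = 0)
position 7: 001 → 1  (bit 1 = 1)
position 6: 000 → 1  (bit 0 = 1)
bits b7..b0 = 10101011 = 171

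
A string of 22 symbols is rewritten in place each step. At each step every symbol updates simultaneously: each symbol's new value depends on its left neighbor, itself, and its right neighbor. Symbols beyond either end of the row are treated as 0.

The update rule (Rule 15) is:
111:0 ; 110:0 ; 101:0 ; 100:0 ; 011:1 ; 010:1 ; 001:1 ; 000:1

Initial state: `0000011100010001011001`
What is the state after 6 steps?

1010100000011100010001

step 1: 1111110001110111010011
step 2: 1000000111000100010110
step 3: 1011111100011101110100
step 4: 1010000001110001000101
step 5: 1010111111000111011101
step 6: 1010100000011100010001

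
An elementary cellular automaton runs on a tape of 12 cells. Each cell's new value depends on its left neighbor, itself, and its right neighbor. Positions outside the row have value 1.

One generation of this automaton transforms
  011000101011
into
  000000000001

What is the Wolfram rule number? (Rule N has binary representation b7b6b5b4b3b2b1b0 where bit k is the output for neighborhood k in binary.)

128

position 11: 111 → 1  (bit 7 = 1)
position 2: 110 → 0  (bit 6 = 0)
position 0: 101 → 0  (bit 5 = 0)
position 3: 100 → 0  (bit 4 = 0)
position 1: 011 → 0  (bit 3 = 0)
position 6: 010 → 0  (bit 2 = 0)
position 5: 001 → 0  (bit 1 = 0)
position 4: 000 → 0  (bit 0 = 0)
bits b7..b0 = 10000000 = 128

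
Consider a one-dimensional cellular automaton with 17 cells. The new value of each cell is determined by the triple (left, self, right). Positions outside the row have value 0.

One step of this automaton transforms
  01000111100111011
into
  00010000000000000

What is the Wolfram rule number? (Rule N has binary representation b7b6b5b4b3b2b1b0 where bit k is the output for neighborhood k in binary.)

position 6: 111 → 0  (bit 7 = 0)
position 8: 110 → 0  (bit 6 = 0)
position 14: 101 → 0  (bit 5 = 0)
position 2: 100 → 0  (bit 4 = 0)
position 5: 011 → 0  (bit 3 = 0)
position 1: 010 → 0  (bit 2 = 0)
position 0: 001 → 0  (bit 1 = 0)
position 3: 000 → 1  (bit 0 = 1)
bits b7..b0 = 00000001 = 1

1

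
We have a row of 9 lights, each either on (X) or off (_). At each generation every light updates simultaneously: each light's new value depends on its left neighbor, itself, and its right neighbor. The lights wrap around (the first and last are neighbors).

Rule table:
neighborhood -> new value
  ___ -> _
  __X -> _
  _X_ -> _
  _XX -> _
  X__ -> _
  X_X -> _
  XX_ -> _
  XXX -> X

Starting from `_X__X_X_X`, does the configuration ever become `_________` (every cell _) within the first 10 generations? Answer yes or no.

_________
all cells are _ at generation 1

yes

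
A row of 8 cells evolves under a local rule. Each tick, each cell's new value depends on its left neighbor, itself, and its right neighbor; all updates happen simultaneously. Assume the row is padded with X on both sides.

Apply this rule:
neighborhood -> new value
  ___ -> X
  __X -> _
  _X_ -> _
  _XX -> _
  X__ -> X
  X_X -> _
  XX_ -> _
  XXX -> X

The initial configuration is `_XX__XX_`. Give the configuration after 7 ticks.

___X____

___X____
XX__XXX_
X_X__X__
___X__X_
XX__X___
X_X__XX_
___X____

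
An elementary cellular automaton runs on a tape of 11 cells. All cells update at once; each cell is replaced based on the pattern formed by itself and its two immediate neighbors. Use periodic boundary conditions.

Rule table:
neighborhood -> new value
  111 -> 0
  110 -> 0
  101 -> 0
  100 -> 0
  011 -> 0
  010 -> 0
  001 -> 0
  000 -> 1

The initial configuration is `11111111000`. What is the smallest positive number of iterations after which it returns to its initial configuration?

00000000010
11111111000

2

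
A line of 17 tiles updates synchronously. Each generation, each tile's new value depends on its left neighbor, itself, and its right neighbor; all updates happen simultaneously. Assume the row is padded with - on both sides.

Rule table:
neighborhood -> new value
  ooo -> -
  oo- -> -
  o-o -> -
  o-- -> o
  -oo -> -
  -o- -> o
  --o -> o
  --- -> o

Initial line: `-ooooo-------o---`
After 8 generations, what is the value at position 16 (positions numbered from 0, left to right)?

-

o-----ooooooooooo
oooooo-----------
------ooooooooooo
oooooo-----------  (repeats generation 2; period 2)
generation 8: oooooo-----------
position 16 holds -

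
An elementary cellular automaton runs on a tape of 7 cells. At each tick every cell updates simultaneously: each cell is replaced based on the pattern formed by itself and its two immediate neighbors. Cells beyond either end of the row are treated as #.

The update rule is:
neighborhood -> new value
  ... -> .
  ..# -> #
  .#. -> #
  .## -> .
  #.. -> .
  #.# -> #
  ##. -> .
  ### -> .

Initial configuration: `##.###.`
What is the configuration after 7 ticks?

##..###

..#...#
.##..#.
#...###
...#...
..##..#
.#...#.
##..###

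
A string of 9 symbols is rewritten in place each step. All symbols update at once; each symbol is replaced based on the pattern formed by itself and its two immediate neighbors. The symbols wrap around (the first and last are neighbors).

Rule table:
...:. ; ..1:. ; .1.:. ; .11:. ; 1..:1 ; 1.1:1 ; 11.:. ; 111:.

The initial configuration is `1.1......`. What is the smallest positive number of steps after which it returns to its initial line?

.1.1.....
..1.1....
...1.1...
....1.1..
.....1.1.
......1.1
1......1.
.1......1
1.1......

9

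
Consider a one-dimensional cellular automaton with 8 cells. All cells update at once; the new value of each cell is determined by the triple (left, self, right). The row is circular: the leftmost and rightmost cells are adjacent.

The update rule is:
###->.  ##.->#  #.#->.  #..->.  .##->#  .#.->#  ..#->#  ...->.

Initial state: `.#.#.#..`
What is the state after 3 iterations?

##.#.#..
##.#.#.#
.#.#.#.#

.#.#.#.#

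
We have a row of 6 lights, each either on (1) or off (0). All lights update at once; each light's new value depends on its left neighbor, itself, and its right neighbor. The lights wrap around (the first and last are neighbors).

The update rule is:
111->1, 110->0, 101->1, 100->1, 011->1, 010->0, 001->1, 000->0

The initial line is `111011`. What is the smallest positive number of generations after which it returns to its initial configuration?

generation 1: 110111
generation 2: 101111
generation 3: 011111
generation 4: 111110
generation 5: 111101
generation 6: 111011

6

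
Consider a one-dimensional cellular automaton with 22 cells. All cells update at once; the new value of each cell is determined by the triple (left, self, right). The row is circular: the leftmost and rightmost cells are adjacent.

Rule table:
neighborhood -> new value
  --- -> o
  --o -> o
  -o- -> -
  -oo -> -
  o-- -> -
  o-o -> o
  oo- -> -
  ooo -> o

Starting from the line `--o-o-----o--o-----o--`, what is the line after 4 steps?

o--o-o--oo--o-o--oo-o-

oo-o--oooo--o--oooo--o
o-o--o-oo--o--o-oo--o-
-o--o-o---o--o-o---o-o
o--o-o--oo--o-o--oo-o-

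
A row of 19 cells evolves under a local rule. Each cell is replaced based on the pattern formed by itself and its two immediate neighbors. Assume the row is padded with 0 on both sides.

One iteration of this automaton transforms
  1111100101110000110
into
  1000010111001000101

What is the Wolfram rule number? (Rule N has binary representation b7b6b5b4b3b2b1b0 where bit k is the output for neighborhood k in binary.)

60

position 1: 111 → 0  (bit 7 = 0)
position 4: 110 → 0  (bit 6 = 0)
position 8: 101 → 1  (bit 5 = 1)
position 5: 100 → 1  (bit 4 = 1)
position 0: 011 → 1  (bit 3 = 1)
position 7: 010 → 1  (bit 2 = 1)
position 6: 001 → 0  (bit 1 = 0)
position 13: 000 → 0  (bit 0 = 0)
bits b7..b0 = 00111100 = 60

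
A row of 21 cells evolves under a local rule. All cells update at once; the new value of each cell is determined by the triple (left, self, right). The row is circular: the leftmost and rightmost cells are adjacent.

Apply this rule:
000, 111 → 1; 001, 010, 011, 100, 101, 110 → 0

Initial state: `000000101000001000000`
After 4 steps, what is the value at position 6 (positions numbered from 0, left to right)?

0

111110000011100011111
111100111001001001111
111000010000000000111
110011000111111110011
position 6 holds 0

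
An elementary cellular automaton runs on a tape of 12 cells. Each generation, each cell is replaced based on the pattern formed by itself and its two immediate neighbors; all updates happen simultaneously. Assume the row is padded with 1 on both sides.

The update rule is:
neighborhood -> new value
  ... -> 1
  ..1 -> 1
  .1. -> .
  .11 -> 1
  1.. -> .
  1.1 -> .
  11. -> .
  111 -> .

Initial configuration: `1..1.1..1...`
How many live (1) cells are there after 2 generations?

6

..1....1..11
.1..111..11.
count of 1: 6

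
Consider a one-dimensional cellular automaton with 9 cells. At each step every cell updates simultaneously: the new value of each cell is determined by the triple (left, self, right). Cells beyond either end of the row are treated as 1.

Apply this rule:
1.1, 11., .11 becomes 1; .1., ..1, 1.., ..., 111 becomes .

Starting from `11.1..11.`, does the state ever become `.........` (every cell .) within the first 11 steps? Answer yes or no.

step 1: .11...111
step 2: 111...1..
step 3: ..1......
step 4: .........
all cells are . at step 4

yes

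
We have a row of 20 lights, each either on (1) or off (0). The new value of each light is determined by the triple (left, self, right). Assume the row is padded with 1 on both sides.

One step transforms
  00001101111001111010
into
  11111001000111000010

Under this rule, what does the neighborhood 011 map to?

At position 4 the neighborhood is 011; the next row has 1 there.

1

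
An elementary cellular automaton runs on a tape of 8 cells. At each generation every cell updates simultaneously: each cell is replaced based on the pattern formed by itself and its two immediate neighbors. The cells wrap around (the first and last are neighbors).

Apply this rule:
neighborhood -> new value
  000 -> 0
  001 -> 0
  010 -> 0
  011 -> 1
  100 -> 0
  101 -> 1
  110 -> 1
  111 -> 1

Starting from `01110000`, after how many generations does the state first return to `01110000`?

generation 1: 01110000

1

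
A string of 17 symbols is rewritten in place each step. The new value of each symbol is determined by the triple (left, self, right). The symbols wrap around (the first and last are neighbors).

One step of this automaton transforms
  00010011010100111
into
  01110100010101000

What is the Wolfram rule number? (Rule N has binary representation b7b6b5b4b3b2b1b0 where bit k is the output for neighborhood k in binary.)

position 15: 111 → 0  (bit 7 = 0)
position 7: 110 → 0  (bit 6 = 0)
position 8: 101 → 0  (bit 5 = 0)
position 0: 100 → 0  (bit 4 = 0)
position 6: 011 → 0  (bit 3 = 0)
position 3: 010 → 1  (bit 2 = 1)
position 2: 001 → 1  (bit 1 = 1)
position 1: 000 → 1  (bit 0 = 1)
bits b7..b0 = 00000111 = 7

7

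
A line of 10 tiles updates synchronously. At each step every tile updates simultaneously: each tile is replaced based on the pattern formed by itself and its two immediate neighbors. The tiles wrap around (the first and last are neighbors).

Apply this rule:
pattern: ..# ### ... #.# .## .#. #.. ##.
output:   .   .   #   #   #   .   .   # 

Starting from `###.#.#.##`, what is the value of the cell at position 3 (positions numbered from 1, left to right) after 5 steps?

..##.#.##.
#.###.###.
.##.###.##
#####.####
....###...
position 3 holds .

.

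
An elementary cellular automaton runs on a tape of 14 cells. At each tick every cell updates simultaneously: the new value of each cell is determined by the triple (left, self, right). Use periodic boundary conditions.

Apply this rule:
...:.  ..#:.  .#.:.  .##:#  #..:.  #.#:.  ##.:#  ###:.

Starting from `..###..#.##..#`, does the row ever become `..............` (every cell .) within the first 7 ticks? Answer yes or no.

no

tick 1: ..#.#....##...
tick 2: .........##...
tick 3: .........##...  (fixed point — unchanged through tick 7)
tick 7 is .........##..., still not uniform .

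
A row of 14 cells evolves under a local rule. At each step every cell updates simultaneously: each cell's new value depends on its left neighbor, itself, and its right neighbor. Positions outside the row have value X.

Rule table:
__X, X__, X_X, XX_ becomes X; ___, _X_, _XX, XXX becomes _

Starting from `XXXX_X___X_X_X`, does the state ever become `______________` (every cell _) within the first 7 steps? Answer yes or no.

___XX_X_X_X_X_
X_X_XX_X_X_X_X
XX_X_XX_X_X_X_
_XX_X_XX_X_X_X
X_XX_X_XX_X_X_
XX_XX_X_XX_X_X
_XX_XX_X_XX_X_
step 7 is _XX_XX_X_XX_X_, still not uniform _

no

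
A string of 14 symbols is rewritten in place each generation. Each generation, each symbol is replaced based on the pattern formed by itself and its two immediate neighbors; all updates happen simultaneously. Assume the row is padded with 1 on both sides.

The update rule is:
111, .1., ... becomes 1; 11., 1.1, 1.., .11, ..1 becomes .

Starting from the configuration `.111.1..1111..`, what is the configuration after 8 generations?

..1..1.1....1.

..1..1...11...
..1..1.1....1.
..1..1.1.11.1.
..1..1.1....1.  (repeats generation 2; period 2)
generation 8: ..1..1.1....1.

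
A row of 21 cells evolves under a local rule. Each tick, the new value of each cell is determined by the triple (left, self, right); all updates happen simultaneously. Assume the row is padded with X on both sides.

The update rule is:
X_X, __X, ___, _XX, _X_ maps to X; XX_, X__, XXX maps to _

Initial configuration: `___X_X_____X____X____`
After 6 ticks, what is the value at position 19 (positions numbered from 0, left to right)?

_

_XXXXX_XXXXX_XXXX_XXX
XX____XX____XX___XX__
___XXXX__XXXX__XXX__X
_XXX____XX____XX___XX
XX___XXXX__XXXX__XXX_
___XXX____XX____XX__X
position 19 holds _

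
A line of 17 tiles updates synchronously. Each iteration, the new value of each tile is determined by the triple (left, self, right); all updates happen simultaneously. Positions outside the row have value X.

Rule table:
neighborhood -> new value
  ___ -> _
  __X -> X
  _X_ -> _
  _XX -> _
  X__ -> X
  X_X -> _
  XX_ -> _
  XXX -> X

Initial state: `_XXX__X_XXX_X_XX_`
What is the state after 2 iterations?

XX____X_X_X_____X

__X_XX___X_______
XX____X_X_X_____X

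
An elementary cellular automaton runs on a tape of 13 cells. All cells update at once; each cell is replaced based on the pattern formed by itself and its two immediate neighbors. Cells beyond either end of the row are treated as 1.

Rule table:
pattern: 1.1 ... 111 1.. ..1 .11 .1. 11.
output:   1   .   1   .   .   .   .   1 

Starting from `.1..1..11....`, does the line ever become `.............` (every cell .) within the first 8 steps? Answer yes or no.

no

1.......1....
1............
1............  (fixed point — unchanged through step 8)
step 8 is 1............, still not uniform .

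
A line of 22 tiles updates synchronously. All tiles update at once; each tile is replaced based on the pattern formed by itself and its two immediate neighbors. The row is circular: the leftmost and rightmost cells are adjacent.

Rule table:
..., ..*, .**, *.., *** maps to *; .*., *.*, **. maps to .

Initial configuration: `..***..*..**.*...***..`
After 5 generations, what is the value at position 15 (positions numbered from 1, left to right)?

*

****.**.***...*****.**
***..*..**.*******..**
**.**.***..******.****
*..*..**.*******..****
.**.***..******.******
position 15 holds *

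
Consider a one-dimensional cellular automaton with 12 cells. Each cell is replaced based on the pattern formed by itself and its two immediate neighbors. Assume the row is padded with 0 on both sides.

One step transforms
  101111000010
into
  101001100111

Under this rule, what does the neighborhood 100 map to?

At position 6 the neighborhood is 100; the next row has 1 there.

1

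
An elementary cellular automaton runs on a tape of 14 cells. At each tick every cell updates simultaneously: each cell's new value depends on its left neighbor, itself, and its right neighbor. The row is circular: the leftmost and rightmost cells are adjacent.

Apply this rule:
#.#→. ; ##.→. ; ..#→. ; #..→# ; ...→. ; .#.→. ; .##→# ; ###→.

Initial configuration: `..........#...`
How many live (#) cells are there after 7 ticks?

1

...........#..
............#.
.............#
#.............
.#............
..#...........
...#..........
count of #: 1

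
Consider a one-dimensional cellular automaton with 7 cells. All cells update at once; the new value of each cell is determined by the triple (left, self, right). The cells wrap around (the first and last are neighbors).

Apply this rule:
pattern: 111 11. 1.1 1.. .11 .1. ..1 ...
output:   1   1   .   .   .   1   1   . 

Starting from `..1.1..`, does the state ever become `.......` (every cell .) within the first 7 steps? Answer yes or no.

no

.11.1..
1.1.1..
1.1.1.1
1.1.1..  (repeats step 2; period 2)
step 7: 1.1.1.1
step 7 is 1.1.1.1, still not uniform .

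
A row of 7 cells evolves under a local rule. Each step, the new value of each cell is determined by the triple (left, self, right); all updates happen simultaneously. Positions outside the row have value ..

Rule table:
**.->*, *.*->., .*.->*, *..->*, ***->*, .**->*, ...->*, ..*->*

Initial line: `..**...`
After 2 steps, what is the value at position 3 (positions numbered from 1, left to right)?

*******
*******
position 3 holds *

*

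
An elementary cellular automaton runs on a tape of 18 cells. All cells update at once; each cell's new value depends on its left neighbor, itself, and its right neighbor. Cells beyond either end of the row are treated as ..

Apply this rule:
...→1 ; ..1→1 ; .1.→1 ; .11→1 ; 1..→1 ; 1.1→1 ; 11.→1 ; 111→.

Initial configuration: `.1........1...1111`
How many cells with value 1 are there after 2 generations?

111111111111111..1
1.............1111
count of 1: 5

5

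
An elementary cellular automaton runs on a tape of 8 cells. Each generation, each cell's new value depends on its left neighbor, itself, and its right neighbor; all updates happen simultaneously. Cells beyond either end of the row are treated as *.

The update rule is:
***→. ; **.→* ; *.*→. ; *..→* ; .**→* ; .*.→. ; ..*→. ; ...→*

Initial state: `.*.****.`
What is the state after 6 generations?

...*..*.
**..*...
.**..**.
.***.**.
.*.*.**.
.....**.

.....**.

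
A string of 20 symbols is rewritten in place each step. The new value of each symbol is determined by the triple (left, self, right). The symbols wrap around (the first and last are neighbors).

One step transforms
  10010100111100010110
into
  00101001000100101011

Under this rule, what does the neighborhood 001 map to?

1

At position 2 the neighborhood is 001; the next row has 1 there.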